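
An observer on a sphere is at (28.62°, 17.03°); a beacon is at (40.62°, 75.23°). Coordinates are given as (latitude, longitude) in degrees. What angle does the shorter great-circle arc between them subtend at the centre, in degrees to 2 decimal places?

48.47°

In radians: φ₁ = 0.4995, φ₂ = 0.7090, Δλ = 58.200° = 1.0158 rad.
cos c = sin φ₁ sin φ₂ + cos φ₁ cos φ₂ cos Δλ = (0.4790)(0.6510) + (0.8778)(0.7590)(0.5270) = 0.66296,
so c = arccos(0.66296) = 0.84603 rad.
So the angular separation is 48.47°.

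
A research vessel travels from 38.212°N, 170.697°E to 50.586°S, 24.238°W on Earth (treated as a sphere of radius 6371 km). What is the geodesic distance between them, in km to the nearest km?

With latitudes φ₁ = 38.212°, φ₂ = -50.586° and longitude difference Δλ = 165.065°:
cos c = sin φ₁ sin φ₂ + cos φ₁ cos φ₂ cos Δλ = (0.6186)(-0.7726) + (0.7857)(0.6349)(-0.9662) = -0.95992,
so c = arccos(-0.95992) = 2.85750 rad.
Distance = R·c = 6371 × 2.8575 ≈ 18205 km.

18205 km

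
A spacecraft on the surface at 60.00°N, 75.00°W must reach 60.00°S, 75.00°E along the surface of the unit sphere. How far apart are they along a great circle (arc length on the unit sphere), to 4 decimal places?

2.8820

With latitudes φ₁ = 60.000°, φ₂ = -60.000° and longitude difference Δλ = 150.000°:
cos c = sin φ₁ sin φ₂ + cos φ₁ cos φ₂ cos Δλ = (0.8660)(-0.8660) + (0.5000)(0.5000)(-0.8660) = -0.96651,
so c = arccos(-0.96651) = 2.88205 rad.
On the unit sphere the arc length equals the central angle: 2.8820.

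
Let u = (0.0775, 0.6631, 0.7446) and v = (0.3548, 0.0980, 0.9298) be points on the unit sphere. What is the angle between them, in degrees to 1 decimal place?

38.3°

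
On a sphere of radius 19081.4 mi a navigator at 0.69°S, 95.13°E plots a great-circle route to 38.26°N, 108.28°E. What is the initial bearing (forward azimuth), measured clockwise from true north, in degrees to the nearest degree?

Δλ = 13.150° = 0.2295 rad.
y = sin Δλ · cos φ₂ = (0.2275)(0.7852) = 0.1786
x = cos φ₁ sin φ₂ − sin φ₁ cos φ₂ cos Δλ = (0.9999)(0.6192) − (-0.0120)(0.7852)(0.9738) = 0.6284
θ = atan2(y, x) = 15.87°, so the bearing is 16°.

16°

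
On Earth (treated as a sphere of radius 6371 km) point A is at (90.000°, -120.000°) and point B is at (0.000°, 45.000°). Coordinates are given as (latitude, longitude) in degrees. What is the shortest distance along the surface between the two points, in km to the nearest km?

Let φ₁ = 1.5708 rad, φ₂ = 0.0000 rad, and Δλ = 2.8798 rad.
cos c = sin φ₁ sin φ₂ + cos φ₁ cos φ₂ cos Δλ = (1.0000)(0.0000) + (0.0000)(1.0000)(-0.9659) = 0.00000,
so c = arccos(0.00000) = 1.57080 rad.
Distance = R·c = 6371 × 1.5708 ≈ 10008 km.

10008 km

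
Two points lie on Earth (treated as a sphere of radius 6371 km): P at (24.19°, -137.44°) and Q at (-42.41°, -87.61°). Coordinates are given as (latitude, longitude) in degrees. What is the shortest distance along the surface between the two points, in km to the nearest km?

8996 km

With latitudes φ₁ = 24.190°, φ₂ = -42.410° and longitude difference Δλ = 49.830°:
cos c = sin φ₁ sin φ₂ + cos φ₁ cos φ₂ cos Δλ = (0.4098)(-0.6744) + (0.9122)(0.7383)(0.6451) = 0.15809,
so c = arccos(0.15809) = 1.41204 rad.
Distance = R·c = 6371 × 1.4120 ≈ 8996 km.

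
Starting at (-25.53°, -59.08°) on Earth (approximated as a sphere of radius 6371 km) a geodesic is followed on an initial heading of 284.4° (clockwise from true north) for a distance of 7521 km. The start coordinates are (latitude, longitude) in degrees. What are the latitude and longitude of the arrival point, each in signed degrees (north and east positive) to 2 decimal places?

2.50°, -122.79°

Angular distance δ = d/R = 7521/6371 = 1.18051 rad; initial bearing θ = 4.9637 rad.
sin φ₂ = sin φ₁ cos δ + cos φ₁ sin δ cos θ = (-0.4310)(0.3805) + (0.9024)(0.9248)(0.2487) = 0.0436, so φ₂ = 2.50°.
Δλ = atan2(sin θ sin δ cos φ₁, cos δ − sin φ₁ sin φ₂) = atan2(-0.8083, 0.3992) = -63.714°.
λ₂ = -59.080° − 63.714° = -122.79°.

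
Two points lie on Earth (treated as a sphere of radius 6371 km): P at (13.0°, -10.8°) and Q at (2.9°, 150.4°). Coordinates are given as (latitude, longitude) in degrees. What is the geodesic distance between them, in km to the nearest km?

17289 km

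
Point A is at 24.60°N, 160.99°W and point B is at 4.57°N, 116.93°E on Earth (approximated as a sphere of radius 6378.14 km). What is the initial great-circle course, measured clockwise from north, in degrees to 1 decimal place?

Δλ = -82.080° = -1.4326 rad.
y = sin Δλ · cos φ₂ = (-0.9905)(0.9968) = -0.9873
x = cos φ₁ sin φ₂ − sin φ₁ cos φ₂ cos Δλ = (0.9092)(0.0797) − (0.4163)(0.9968)(0.1378) = 0.0153
θ = atan2(y, x) = -89.11°; adding 360° gives 270.9°.

270.9°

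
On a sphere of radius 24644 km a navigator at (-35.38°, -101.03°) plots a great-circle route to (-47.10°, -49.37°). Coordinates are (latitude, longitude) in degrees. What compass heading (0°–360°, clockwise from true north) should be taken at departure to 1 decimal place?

123.5°

With φ₁ = -0.6175, φ₂ = -0.8221, Δλ = 0.9016 rad, the forward-azimuth formula gives
θ = atan2( sin Δλ cos φ₂ , cos φ₁ sin φ₂ − sin φ₁ cos φ₂ cos Δλ ) = atan2(0.5339, -0.3528) = 123.45°.
So the initial bearing is 123.5°.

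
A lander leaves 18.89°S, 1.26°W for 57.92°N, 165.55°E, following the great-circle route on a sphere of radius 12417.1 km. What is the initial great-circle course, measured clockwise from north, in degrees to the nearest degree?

With φ₁ = -0.3297, φ₂ = 1.0109, Δλ = 2.9114 rad, the forward-azimuth formula gives
θ = atan2( sin Δλ cos φ₂ , cos φ₁ sin φ₂ − sin φ₁ cos φ₂ cos Δλ ) = atan2(0.1212, 0.6343) = 10.82°.
So the initial bearing is 11°.

11°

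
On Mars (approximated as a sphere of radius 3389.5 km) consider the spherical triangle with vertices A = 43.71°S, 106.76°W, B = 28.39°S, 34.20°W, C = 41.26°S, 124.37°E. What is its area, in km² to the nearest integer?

Side lengths (central angles): a = 1.8776, b = 1.4558, c = 1.0250 rad; semiperimeter s = 2.1792.
By l'Huilier's theorem, tan(E/4) = √[tan(s/2) tan((s−a)/2) tan((s−b)/2) tan((s−c)/2)], giving spherical excess E = 1.0464 rad.
Area = E·R² = 1.0464 × (3389.5)² ≈ 12021706 km².

12021706 km²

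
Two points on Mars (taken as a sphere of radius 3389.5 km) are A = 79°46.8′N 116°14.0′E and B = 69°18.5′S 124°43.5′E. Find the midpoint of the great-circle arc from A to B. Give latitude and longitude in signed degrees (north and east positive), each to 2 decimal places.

5.25°, 121.89°

The central angle between A and B is δ = 2.6034 rad.
With f = 0.5, the slerp weights are sin((1−f)δ)/sin δ = 1.8808 and sin(fδ)/sin δ = 1.8808.
Weighted sum of the unit vectors: (1.8808)·(-0.0784,0.1592,0.9841) + (1.8808)·(-0.2013,0.2904,-0.9355) = (-0.5261, 0.8455, 0.0915).
Converting back: φ = atan2(z, √(x²+y²)) = 5.25°, λ = atan2(y, x) = 121.89°.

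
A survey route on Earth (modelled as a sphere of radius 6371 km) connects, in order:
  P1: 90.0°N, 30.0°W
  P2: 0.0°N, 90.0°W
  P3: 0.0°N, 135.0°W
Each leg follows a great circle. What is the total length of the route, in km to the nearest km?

15011 km

Leg P1→P2: central angle 1.5708 rad, distance 10007.5 km.
Leg P2→P3: central angle 0.7854 rad, distance 5003.8 km.
Total: 10007.5 + 5003.8 ≈ 15011 km.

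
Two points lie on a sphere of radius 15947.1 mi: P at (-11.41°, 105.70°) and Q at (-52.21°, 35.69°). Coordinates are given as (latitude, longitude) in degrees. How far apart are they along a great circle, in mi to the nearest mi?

Let φ₁ = -0.1991 rad, φ₂ = -0.9112 rad, and Δλ = -1.2219 rad.
cos c = sin φ₁ sin φ₂ + cos φ₁ cos φ₂ cos Δλ = (-0.1978)(-0.7903) + (0.9802)(0.6128)(0.3419) = 0.36168,
so c = arccos(0.36168) = 1.20073 rad.
Distance = R·c = 15947.1 × 1.2007 ≈ 19148 mi.

19148 mi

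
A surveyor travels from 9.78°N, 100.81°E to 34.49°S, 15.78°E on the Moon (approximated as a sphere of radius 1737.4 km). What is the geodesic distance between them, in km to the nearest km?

2774 km

Let φ₁ = 0.1707 rad, φ₂ = -0.6020 rad, and Δλ = -1.4841 rad.
cos c = sin φ₁ sin φ₂ + cos φ₁ cos φ₂ cos Δλ = (0.1699)(-0.5663) + (0.9855)(0.8242)(0.0866) = -0.02582,
so c = arccos(-0.02582) = 1.59662 rad.
Distance = R·c = 1737.4 × 1.5966 ≈ 2774 km.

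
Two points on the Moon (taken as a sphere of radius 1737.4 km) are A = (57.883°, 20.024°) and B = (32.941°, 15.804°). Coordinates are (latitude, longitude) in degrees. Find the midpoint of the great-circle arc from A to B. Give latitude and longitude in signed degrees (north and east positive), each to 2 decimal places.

45.43°, 17.44°

Central angle δ = 0.4382 rad. Interpolating on the sphere with fraction f = 0.5:
P = [sin((1−f)δ)·A + sin(fδ)·B] / sin δ = 0.5122·A + 0.5122·B in Cartesian coordinates,
giving P = (0.6695, 0.2103, 0.7124), i.e. latitude 45.43°, longitude 17.44°.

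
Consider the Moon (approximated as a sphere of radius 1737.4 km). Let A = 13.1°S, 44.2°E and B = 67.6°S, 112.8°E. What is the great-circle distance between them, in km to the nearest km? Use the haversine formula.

With latitudes φ₁ = -13.100°, φ₂ = -67.600° and longitude difference Δλ = 68.600°:
Haversine: a = sin²(Δφ/2) + cos φ₁ cos φ₂ sin²(Δλ/2) = 0.2096 + (0.9740)(0.3811)(0.3176) = 0.32751.
Central angle c = 2·arcsin(√a) = 1.21858 rad.
Distance = R·c = 1737.4 × 1.2186 ≈ 2117 km.

2117 km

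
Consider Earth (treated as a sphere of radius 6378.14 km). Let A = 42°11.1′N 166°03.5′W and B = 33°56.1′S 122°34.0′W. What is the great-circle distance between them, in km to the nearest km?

Let φ₁ = 0.7363 rad, φ₂ = -0.5923 rad, and Δλ = 0.7591 rad.
Haversine: a = sin²(Δφ/2) + cos φ₁ cos φ₂ sin²(Δλ/2) = 0.3801 + (0.7410)(0.8297)(0.1373) = 0.46444.
Central angle c = 2·arcsin(√a) = 1.49962 rad.
Distance = R·c = 6378.14 × 1.4996 ≈ 9565 km.

9565 km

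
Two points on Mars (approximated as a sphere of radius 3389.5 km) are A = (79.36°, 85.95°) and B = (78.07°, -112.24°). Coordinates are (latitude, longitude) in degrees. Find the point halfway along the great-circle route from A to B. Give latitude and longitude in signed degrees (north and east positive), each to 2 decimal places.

Central angle δ = 0.3889 rad. Interpolating on the sphere with fraction f = 0.5:
P = [sin((1−f)δ)·A + sin(fδ)·B] / sin δ = 0.5096·A + 0.5096·B in Cartesian coordinates,
giving P = (-0.0332, -0.0036, 0.9994), i.e. latitude 88.08°, longitude -173.73°.

88.08°, -173.73°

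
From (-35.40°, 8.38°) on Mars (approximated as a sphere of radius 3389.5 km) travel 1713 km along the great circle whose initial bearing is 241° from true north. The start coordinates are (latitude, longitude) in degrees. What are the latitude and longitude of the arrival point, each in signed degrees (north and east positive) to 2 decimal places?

-44.28°, -27.88°

Angular distance δ = d/R = 1713/3389.5 = 0.50538 rad; initial bearing θ = 4.2062 rad.
sin φ₂ = sin φ₁ cos δ + cos φ₁ sin δ cos θ = (-0.5793)(0.8750) + (0.8151)(0.4841)(-0.4848) = -0.6982, so φ₂ = -44.28°.
Δλ = atan2(sin θ sin δ cos φ₁, cos δ − sin φ₁ sin φ₂) = atan2(-0.3452, 0.4705) = -36.261°.
λ₂ = 8.380° − 36.261° = -27.88°.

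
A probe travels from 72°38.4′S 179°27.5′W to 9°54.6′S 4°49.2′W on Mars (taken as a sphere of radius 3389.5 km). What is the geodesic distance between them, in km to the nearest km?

5761 km

In radians: φ₁ = -1.2678, φ₂ = -0.1730, Δλ = 174.638° = 3.0480 rad.
Haversine: a = sin²(Δφ/2) + cos φ₁ cos φ₂ sin²(Δλ/2) = 0.2709 + (0.2984)(0.9851)(0.9978) = 0.56419.
Central angle c = 2·arcsin(√a) = 1.69953 rad.
Distance = R·c = 3389.5 × 1.6995 ≈ 5761 km.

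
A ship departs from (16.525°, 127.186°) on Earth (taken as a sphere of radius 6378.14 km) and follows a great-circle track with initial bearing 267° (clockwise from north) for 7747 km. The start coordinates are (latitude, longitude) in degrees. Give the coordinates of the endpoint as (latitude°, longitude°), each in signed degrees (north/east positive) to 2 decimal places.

Angular distance δ = d/R = 7747/6378.14 = 1.21462 rad; initial bearing θ = 4.6600 rad.
sin φ₂ = sin φ₁ cos δ + cos φ₁ sin δ cos θ = (0.2844)(0.3487) + (0.9587)(0.9372)(-0.0523) = 0.0522, so φ₂ = 2.99°.
Δλ = atan2(sin θ sin δ cos φ₁, cos δ − sin φ₁ sin φ₂) = atan2(-0.8973, 0.3339) = -69.591°.
λ₂ = 127.186° − 69.591° = 57.60°.

2.99°, 57.60°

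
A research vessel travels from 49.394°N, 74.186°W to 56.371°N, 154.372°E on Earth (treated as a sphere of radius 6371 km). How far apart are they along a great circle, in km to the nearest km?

7430 km

Let φ₁ = 0.8621 rad, φ₂ = 0.9839 rad, and Δλ = -2.2941 rad.
Haversine: a = sin²(Δφ/2) + cos φ₁ cos φ₂ sin²(Δλ/2) = 0.0037 + (0.6509)(0.5538)(0.8309) = 0.30321.
Central angle c = 2·arcsin(√a) = 1.16628 rad.
Distance = R·c = 6371 × 1.1663 ≈ 7430 km.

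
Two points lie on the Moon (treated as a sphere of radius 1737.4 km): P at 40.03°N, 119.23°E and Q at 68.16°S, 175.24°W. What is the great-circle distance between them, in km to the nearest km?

With latitudes φ₁ = 40.030°, φ₂ = -68.160° and longitude difference Δλ = 65.530°:
Haversine: a = sin²(Δφ/2) + cos φ₁ cos φ₂ sin²(Δλ/2) = 0.6561 + (0.7657)(0.3720)(0.2929) = 0.73952.
Central angle c = 2·arcsin(√a) = 2.07035 rad.
Distance = R·c = 1737.4 × 2.0703 ≈ 3597 km.

3597 km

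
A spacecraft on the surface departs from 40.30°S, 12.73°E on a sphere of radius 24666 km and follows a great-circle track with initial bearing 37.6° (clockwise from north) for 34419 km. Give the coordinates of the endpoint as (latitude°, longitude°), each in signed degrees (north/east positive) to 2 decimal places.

28.82°, 56.02°

Angular distance δ = d/R = 34419/24666 = 1.39540 rad; initial bearing θ = 0.6562 rad.
sin φ₂ = sin φ₁ cos δ + cos φ₁ sin δ cos θ = (-0.6468)(0.1745) + (0.7627)(0.9847)(0.7923) = 0.4821, so φ₂ = 28.82°.
Δλ = atan2(sin θ sin δ cos φ₁, cos δ − sin φ₁ sin φ₂) = atan2(0.4582, 0.4863) = 43.294°.
λ₂ = 12.730° + 43.294° = 56.02°.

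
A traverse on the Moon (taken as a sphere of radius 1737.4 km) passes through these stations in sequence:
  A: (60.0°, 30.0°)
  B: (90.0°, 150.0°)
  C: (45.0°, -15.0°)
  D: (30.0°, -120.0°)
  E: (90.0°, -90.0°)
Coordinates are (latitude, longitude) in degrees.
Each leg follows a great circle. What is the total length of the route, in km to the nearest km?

6482 km

Leg A→B: central angle 0.5236 rad, distance 909.7 km.
Leg B→C: central angle 0.7854 rad, distance 1364.6 km.
Leg C→D: central angle 1.3745 rad, distance 2388.0 km.
Leg D→E: central angle 1.0472 rad, distance 1819.4 km.
Total: 909.7 + 1364.6 + 2388.0 + 1819.4 ≈ 6482 km.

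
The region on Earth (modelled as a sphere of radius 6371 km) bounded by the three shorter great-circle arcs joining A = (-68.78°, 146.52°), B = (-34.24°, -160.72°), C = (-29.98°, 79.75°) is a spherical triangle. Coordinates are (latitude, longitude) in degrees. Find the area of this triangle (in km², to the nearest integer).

Side lengths (central angles): a = 1.6426, b = 0.9404, c = 0.7875 rad; semiperimeter s = 1.6853.
By l'Huilier's theorem, tan(E/4) = √[tan(s/2) tan((s−a)/2) tan((s−b)/2) tan((s−c)/2)], giving spherical excess E = 0.2680 rad.
Area = E·R² = 0.2680 × (6371)² ≈ 10876524 km².

10876524 km²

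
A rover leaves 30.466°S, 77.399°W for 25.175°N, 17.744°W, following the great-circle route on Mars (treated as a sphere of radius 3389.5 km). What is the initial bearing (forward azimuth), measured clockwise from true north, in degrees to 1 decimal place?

52.5°

Δλ = 59.655° = 1.0412 rad.
y = sin Δλ · cos φ₂ = (0.8630)(0.9050) = 0.7810
x = cos φ₁ sin φ₂ − sin φ₁ cos φ₂ cos Δλ = (0.8619)(0.4254) − (-0.5070)(0.9050)(0.5052) = 0.5985
θ = atan2(y, x) = 52.54°, so the bearing is 52.5°.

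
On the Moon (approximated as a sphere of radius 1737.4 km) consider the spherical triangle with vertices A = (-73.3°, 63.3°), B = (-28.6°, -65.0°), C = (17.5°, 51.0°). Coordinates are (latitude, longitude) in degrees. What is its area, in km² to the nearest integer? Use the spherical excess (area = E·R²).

Side lengths (central angles): a = 2.1072, b = 1.5911, c = 1.2639 rad; semiperimeter s = 2.4810.
By l'Huilier's theorem, tan(E/4) = √[tan(s/2) tan((s−a)/2) tan((s−b)/2) tan((s−c)/2)], giving spherical excess E = 1.6183 rad.
Area = E·R² = 1.6183 × (1737.4)² ≈ 4884798 km².

4884798 km²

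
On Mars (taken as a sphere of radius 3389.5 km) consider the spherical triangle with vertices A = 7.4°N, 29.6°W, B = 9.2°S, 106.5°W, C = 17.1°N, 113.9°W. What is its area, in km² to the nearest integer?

Side lengths (central angles): a = 0.4765, b = 1.4384, c = 1.3681 rad; semiperimeter s = 1.6415.
By l'Huilier's theorem, tan(E/4) = √[tan(s/2) tan((s−a)/2) tan((s−b)/2) tan((s−c)/2)], giving spherical excess E = 0.3969 rad.
Area = E·R² = 0.3969 × (3389.5)² ≈ 4559583 km².

4559583 km²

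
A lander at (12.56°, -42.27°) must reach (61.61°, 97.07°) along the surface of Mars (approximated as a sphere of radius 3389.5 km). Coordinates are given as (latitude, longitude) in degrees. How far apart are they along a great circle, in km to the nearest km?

5871 km

Let φ₁ = 0.2192 rad, φ₂ = 1.0753 rad, and Δλ = 2.4319 rad.
cos c = sin φ₁ sin φ₂ + cos φ₁ cos φ₂ cos Δλ = (0.2175)(0.8797) + (0.9761)(0.4755)(-0.7586) = -0.16075,
so c = arccos(-0.16075) = 1.73224 rad.
Distance = R·c = 3389.5 × 1.7322 ≈ 5871 km.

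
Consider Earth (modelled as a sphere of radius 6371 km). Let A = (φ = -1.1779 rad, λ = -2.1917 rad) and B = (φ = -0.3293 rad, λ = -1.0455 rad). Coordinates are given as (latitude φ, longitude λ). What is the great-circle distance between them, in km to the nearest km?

In radians: φ₁ = -1.1779, φ₂ = -0.3293, Δλ = 65.672° = 1.1462 rad.
cos c = sin φ₁ sin φ₂ + cos φ₁ cos φ₂ cos Δλ = (-0.9238)(-0.3234) + (0.3829)(0.9463)(0.4120) = 0.44799,
so c = arccos(0.44799) = 1.10628 rad.
Distance = R·c = 6371 × 1.1063 ≈ 7048 km.

7048 km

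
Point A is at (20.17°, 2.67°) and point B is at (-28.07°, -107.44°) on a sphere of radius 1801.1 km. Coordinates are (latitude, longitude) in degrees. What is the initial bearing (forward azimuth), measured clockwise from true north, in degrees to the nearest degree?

248°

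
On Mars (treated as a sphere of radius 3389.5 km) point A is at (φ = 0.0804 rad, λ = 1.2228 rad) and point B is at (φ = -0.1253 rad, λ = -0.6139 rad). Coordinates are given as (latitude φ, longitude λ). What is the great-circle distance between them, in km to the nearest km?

In radians: φ₁ = 0.0804, φ₂ = -0.1253, Δλ = -105.235° = -1.8367 rad.
cos c = sin φ₁ sin φ₂ + cos φ₁ cos φ₂ cos Δλ = (0.0803)(-0.1250) + (0.9968)(0.9922)(-0.2628) = -0.26992,
so c = arccos(-0.26992) = 1.84410 rad.
Distance = R·c = 3389.5 × 1.8441 ≈ 6251 km.

6251 km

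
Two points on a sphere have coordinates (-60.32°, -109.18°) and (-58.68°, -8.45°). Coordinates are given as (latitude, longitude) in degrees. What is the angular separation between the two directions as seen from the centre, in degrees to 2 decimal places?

46.03°

In radians: φ₁ = -1.0528, φ₂ = -1.0242, Δλ = 100.730° = 1.7581 rad.
Haversine: a = sin²(Δφ/2) + cos φ₁ cos φ₂ sin²(Δλ/2) = 0.0002 + (0.4952)(0.5198)(0.5931) = 0.15286.
Central angle c = 2·arcsin(√a) = 0.80338 rad.
So the angular separation is 46.03°.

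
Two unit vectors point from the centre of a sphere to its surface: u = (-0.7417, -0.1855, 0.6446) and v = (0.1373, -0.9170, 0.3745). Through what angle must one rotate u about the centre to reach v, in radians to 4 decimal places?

u·v = 0.3097; |u| = 1.0000, |v| = 1.0000.
cos θ = (u·v)/(|u||v|) = 0.3097, so θ = 1.2560 rad.

1.2560 rad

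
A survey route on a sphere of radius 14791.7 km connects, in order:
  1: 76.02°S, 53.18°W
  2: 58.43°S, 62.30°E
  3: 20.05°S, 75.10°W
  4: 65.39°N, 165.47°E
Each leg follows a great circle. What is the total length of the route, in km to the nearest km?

65497 km

Leg 1→2: central angle 0.6883 rad, distance 10180.5 km.
Leg 2→3: central angle 1.6408 rad, distance 24269.8 km.
Leg 3→4: central angle 2.0989 rad, distance 31046.7 km.
Total: 10180.5 + 24269.8 + 31046.7 ≈ 65497 km.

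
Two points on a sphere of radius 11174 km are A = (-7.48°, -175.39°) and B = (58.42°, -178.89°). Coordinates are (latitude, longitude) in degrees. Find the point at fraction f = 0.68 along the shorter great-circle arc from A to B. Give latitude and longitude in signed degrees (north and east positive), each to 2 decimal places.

The central angle between A and B is δ = 1.1512 rad.
With f = 0.68, the slerp weights are sin((1−f)δ)/sin δ = 0.3943 and sin(fδ)/sin δ = 0.7723.
Weighted sum of the unit vectors: (0.3943)·(-0.9883,-0.0797,-0.1302) + (0.7723)·(-0.5236,-0.0101,0.8519) = (-0.7941, -0.0393, 0.6066).
Converting back: φ = atan2(z, √(x²+y²)) = 37.34°, λ = atan2(y, x) = -177.17°.

37.34°, -177.17°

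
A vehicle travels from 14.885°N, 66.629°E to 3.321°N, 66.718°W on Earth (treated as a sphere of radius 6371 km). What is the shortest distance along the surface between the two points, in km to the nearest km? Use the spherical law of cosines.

14494 km

In radians: φ₁ = 0.2598, φ₂ = 0.0580, Δλ = -133.347° = -2.3273 rad.
cos c = sin φ₁ sin φ₂ + cos φ₁ cos φ₂ cos Δλ = (0.2569)(0.0579) + (0.9664)(0.9983)(-0.6864) = -0.64739,
so c = arccos(-0.64739) = 2.27495 rad.
Distance = R·c = 6371 × 2.2749 ≈ 14494 km.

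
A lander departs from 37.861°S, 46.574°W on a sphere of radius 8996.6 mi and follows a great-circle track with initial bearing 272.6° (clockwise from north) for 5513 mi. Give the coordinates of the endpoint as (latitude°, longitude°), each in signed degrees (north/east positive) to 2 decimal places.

Angular distance δ = d/R = 5513/8996.6 = 0.61279 rad; initial bearing θ = 4.7578 rad.
sin φ₂ = sin φ₁ cos δ + cos φ₁ sin δ cos θ = (-0.6137)(0.8180) + (0.7895)(0.5751)(0.0454) = -0.4815, so φ₂ = -28.78°.
Δλ = atan2(sin θ sin δ cos φ₁, cos δ − sin φ₁ sin φ₂) = atan2(-0.4536, 0.5225) = -40.961°.
λ₂ = -46.574° − 40.961° = -87.53°.

-28.78°, -87.53°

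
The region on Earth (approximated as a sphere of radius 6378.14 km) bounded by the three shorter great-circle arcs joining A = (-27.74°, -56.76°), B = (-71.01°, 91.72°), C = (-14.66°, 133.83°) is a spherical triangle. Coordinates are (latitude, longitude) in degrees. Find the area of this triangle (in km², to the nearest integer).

23877917 km²

Side lengths (central angles): a = 1.0783, b = 2.3802, c = 1.3749 rad; semiperimeter s = 2.4167.
By l'Huilier's theorem, tan(E/4) = √[tan(s/2) tan((s−a)/2) tan((s−b)/2) tan((s−c)/2)], giving spherical excess E = 0.5870 rad.
Area = E·R² = 0.5870 × (6378.14)² ≈ 23877917 km².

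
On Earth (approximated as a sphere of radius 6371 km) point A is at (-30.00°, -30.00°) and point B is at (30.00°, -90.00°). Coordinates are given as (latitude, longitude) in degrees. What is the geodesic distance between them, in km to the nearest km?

9209 km

Let φ₁ = -0.5236 rad, φ₂ = 0.5236 rad, and Δλ = -1.0472 rad.
cos c = sin φ₁ sin φ₂ + cos φ₁ cos φ₂ cos Δλ = (-0.5000)(0.5000) + (0.8660)(0.8660)(0.5000) = 0.12500,
so c = arccos(0.12500) = 1.44547 rad.
Distance = R·c = 6371 × 1.4455 ≈ 9209 km.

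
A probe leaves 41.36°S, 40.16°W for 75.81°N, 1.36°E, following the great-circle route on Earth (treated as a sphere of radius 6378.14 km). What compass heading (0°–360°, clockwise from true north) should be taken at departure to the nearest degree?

11°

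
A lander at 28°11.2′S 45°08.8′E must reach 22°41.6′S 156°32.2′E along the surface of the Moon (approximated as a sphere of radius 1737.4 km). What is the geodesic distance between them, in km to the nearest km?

In radians: φ₁ = -0.4920, φ₂ = -0.3961, Δλ = 111.390° = 1.9441 rad.
cos c = sin φ₁ sin φ₂ + cos φ₁ cos φ₂ cos Δλ = (-0.4723)(-0.3858) + (0.8814)(0.9226)(-0.3647) = -0.11435,
so c = arccos(-0.11435) = 1.68539 rad.
Distance = R·c = 1737.4 × 1.6854 ≈ 2928 km.

2928 km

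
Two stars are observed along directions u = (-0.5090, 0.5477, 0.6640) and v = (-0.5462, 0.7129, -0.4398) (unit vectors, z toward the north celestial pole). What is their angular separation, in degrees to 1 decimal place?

67.9°

u·v = 0.3764; |u| = 1.0000, |v| = 1.0000.
cos θ = (u·v)/(|u||v|) = 0.3765, so θ = 67.9°.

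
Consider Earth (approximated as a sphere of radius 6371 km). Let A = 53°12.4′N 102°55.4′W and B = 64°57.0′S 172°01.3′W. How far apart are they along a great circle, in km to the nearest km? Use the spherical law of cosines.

14391 km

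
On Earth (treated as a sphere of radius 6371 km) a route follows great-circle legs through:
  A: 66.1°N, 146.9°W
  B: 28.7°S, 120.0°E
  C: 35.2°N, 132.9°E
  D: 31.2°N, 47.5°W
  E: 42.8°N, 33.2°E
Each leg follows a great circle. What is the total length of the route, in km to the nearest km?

39915 km

Leg A→B: central angle 2.0468 rad, distance 13040.4 km.
Leg B→C: central angle 1.1353 rad, distance 7233.1 km.
Leg C→D: central angle 1.9827 rad, distance 12631.6 km.
Leg D→E: central angle 1.1002 rad, distance 7009.6 km.
Total: 13040.4 + 7233.1 + 12631.6 + 7009.6 ≈ 39915 km.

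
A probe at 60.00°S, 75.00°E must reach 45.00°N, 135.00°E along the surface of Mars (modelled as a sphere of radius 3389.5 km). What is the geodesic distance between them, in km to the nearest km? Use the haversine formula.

With latitudes φ₁ = -60.000°, φ₂ = 45.000° and longitude difference Δλ = 60.000°:
Haversine: a = sin²(Δφ/2) + cos φ₁ cos φ₂ sin²(Δλ/2) = 0.6294 + (0.5000)(0.7071)(0.2500) = 0.71780.
Central angle c = 2·arcsin(√a) = 2.02150 rad.
Distance = R·c = 3389.5 × 2.0215 ≈ 6852 km.

6852 km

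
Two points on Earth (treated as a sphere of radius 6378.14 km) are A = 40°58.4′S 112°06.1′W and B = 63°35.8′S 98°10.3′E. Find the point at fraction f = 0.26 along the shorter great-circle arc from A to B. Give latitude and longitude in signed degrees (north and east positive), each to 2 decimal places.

-59.10°, -120.62°

Central angle δ = 1.2689 rad. Interpolating on the sphere with fraction f = 0.26:
P = [sin((1−f)δ)·A + sin(fδ)·B] / sin δ = 0.8452·A + 0.3393·B in Cartesian coordinates,
giving P = (-0.2615, -0.4419, -0.8581), i.e. latitude -59.10°, longitude -120.62°.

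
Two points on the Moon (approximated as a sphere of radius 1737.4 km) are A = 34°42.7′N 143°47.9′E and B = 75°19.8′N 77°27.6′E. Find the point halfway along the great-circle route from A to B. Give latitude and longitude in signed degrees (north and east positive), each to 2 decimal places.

58.21°, 129.70°

Central angle δ = 0.8835 rad. Interpolating on the sphere with fraction f = 0.5:
P = [sin((1−f)δ)·A + sin(fδ)·B] / sin δ = 0.5531·A + 0.5531·B in Cartesian coordinates,
giving P = (-0.3365, 0.4053, 0.8500), i.e. latitude 58.21°, longitude 129.70°.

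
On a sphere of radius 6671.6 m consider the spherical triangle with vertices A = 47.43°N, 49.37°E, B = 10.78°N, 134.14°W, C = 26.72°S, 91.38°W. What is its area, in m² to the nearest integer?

100085783 m²

Side lengths (central angles): a = 0.9763, b = 2.4965, c = 2.1242 rad; semiperimeter s = 2.7985.
By l'Huilier's theorem, tan(E/4) = √[tan(s/2) tan((s−a)/2) tan((s−b)/2) tan((s−c)/2)], giving spherical excess E = 2.2486 rad.
Area = E·R² = 2.2486 × (6671.6)² ≈ 100085783 m².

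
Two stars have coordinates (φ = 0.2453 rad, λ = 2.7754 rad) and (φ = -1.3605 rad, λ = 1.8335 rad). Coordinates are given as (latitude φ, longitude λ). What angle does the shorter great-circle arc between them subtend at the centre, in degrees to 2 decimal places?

96.80°

In radians: φ₁ = 0.2453, φ₂ = -1.3605, Δλ = -53.967° = -0.9419 rad.
cos c = sin φ₁ sin φ₂ + cos φ₁ cos φ₂ cos Δλ = (0.2428)(-0.9780) + (0.9701)(0.2087)(0.5883) = -0.11838,
so c = arccos(-0.11838) = 1.68945 rad.
So the angular separation is 96.80°.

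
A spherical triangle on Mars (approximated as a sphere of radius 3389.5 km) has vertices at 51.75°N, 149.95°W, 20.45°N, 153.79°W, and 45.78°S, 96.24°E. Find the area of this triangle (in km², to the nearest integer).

10516503 km²

Side lengths (central angles): a = 2.0641, b = 2.3996, c = 0.5488 rad; semiperimeter s = 2.5063.
By l'Huilier's theorem, tan(E/4) = √[tan(s/2) tan((s−a)/2) tan((s−b)/2) tan((s−c)/2)], giving spherical excess E = 0.9154 rad.
Area = E·R² = 0.9154 × (3389.5)² ≈ 10516503 km².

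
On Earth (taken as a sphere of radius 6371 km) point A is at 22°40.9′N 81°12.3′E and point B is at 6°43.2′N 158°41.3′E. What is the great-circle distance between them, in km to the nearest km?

8439 km

In radians: φ₁ = 0.3959, φ₂ = 0.1173, Δλ = 77.483° = 1.3523 rad.
Haversine: a = sin²(Δφ/2) + cos φ₁ cos φ₂ sin²(Δλ/2) = 0.0193 + (0.9227)(0.9931)(0.3916) = 0.37814.
Central angle c = 2·arcsin(√a) = 1.32460 rad.
Distance = R·c = 6371 × 1.3246 ≈ 8439 km.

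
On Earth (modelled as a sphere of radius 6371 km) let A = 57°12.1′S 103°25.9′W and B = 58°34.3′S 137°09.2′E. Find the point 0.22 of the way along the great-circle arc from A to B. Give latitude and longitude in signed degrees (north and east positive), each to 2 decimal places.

The central angle between A and B is δ = 0.9539 rad.
With f = 0.22, the slerp weights are sin((1−f)δ)/sin δ = 0.8303 and sin(fδ)/sin δ = 0.2554.
Weighted sum of the unit vectors: (0.8303)·(-0.1258,-0.5269,-0.8406) + (0.2554)·(-0.3823,0.3546,-0.8533) = (-0.2021, -0.3469, -0.9159).
Converting back: φ = atan2(z, √(x²+y²)) = -66.33°, λ = atan2(y, x) = -120.23°.

-66.33°, -120.23°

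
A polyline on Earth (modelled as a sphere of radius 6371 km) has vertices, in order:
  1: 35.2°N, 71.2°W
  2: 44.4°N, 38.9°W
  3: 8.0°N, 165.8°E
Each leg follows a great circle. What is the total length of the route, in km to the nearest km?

16603 km

Leg 1→2: central angle 0.4583 rad, distance 2920.0 km.
Leg 2→3: central angle 2.1477 rad, distance 13682.9 km.
Total: 2920.0 + 13682.9 ≈ 16603 km.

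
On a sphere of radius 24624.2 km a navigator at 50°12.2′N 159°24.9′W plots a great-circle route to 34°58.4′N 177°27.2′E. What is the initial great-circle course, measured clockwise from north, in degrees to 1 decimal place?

With φ₁ = 0.8762, φ₂ = 0.6104, Δλ = -0.4037 rad, the forward-azimuth formula gives
θ = atan2( sin Δλ cos φ₂ , cos φ₁ sin φ₂ − sin φ₁ cos φ₂ cos Δλ ) = atan2(-0.3219, -0.2121) = -123.38°.
Adding 360° brings this into [0°, 360°): 236.6°.

236.6°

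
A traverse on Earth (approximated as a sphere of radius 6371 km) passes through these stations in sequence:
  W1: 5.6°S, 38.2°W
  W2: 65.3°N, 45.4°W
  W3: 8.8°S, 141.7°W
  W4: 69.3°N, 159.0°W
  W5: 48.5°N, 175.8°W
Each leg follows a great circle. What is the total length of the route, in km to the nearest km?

Leg W1→W2: central angle 1.2409 rad, distance 7905.8 km.
Leg W2→W3: central angle 1.7562 rad, distance 11188.5 km.
Leg W3→W4: central angle 1.3792 rad, distance 8787.0 km.
Leg W4→W5: central angle 0.3902 rad, distance 2486.0 km.
Total: 7905.8 + 11188.5 + 8787.0 + 2486.0 ≈ 30367 km.

30367 km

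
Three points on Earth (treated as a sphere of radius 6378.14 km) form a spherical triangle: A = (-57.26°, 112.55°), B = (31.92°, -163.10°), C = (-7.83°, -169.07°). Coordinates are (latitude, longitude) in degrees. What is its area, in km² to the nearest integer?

Side lengths (central angles): a = 0.7009, b = 1.3464, c = 1.9818 rad; semiperimeter s = 2.0145.
By l'Huilier's theorem, tan(E/4) = √[tan(s/2) tan((s−a)/2) tan((s−b)/2) tan((s−c)/2)], giving spherical excess E = 0.3323 rad.
Area = E·R² = 0.3323 × (6378.14)² ≈ 13517096 km².

13517096 km²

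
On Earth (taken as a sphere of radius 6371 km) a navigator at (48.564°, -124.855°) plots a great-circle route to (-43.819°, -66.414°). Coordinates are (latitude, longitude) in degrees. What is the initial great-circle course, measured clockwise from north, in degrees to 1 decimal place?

Δλ = 58.441° = 1.0200 rad.
y = sin Δλ · cos φ₂ = (0.8521)(0.7215) = 0.6148
x = cos φ₁ sin φ₂ − sin φ₁ cos φ₂ cos Δλ = (0.6618)(-0.6924) − (0.7497)(0.7215)(0.5234) = -0.7413
θ = atan2(y, x) = 140.33°, so the bearing is 140.3°.

140.3°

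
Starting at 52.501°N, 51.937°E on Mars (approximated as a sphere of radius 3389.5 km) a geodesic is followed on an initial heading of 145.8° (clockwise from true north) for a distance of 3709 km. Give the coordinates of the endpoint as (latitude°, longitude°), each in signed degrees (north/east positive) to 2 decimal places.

-4.79°, 82.02°

Angular distance δ = d/R = 3709/3389.5 = 1.09426 rad; initial bearing θ = 2.5447 rad.
sin φ₂ = sin φ₁ cos δ + cos φ₁ sin δ cos θ = (0.7934)(0.4587) + (0.6087)(0.8886)(-0.8271) = -0.0835, so φ₂ = -4.79°.
Δλ = atan2(sin θ sin δ cos φ₁, cos δ − sin φ₁ sin φ₂) = atan2(0.3040, 0.5249) = 30.080°.
λ₂ = 51.937° + 30.080° = 82.02°.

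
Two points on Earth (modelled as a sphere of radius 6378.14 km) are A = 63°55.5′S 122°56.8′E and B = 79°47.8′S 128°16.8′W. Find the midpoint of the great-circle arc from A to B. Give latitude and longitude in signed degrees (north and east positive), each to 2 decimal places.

-77.49°, 146.62°

Central angle δ = 0.5376 rad. Interpolating on the sphere with fraction f = 0.5:
P = [sin((1−f)δ)·A + sin(fδ)·B] / sin δ = 0.5186·A + 0.5186·B in Cartesian coordinates,
giving P = (-0.1809, 0.1192, -0.9763), i.e. latitude -77.49°, longitude 146.62°.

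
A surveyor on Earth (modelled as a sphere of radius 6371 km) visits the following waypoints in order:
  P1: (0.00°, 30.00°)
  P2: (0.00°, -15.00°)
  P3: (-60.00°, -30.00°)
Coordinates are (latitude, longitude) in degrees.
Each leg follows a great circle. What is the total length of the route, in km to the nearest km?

11800 km

Leg P1→P2: central angle 0.7854 rad, distance 5003.8 km.
Leg P2→P3: central angle 1.0668 rad, distance 6796.3 km.
Total: 5003.8 + 6796.3 ≈ 11800 km.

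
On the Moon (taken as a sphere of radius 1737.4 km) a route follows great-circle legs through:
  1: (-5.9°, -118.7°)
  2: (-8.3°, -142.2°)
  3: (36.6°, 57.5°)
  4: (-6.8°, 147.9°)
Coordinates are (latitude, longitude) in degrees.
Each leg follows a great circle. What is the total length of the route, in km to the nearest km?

8015 km

Leg 1→2: central angle 0.4091 rad, distance 710.7 km.
Leg 2→3: central angle 2.5571 rad, distance 4442.7 km.
Leg 3→4: central angle 1.6470 rad, distance 2861.6 km.
Total: 710.7 + 4442.7 + 2861.6 ≈ 8015 km.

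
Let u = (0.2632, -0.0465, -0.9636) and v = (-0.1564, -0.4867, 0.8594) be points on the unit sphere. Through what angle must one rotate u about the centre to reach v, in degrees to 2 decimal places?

u·v = -0.8467; |u| = 1.0000, |v| = 1.0000.
cos θ = (u·v)/(|u||v|) = -0.8467, so θ = 147.86°.

147.86°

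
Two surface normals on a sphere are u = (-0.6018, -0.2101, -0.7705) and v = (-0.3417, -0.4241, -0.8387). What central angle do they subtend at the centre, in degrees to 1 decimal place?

19.8°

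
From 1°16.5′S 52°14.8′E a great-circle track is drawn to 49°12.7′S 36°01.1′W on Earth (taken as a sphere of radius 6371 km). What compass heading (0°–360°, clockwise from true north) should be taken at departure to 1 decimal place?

Δλ = -88.265° = -1.5405 rad.
y = sin Δλ · cos φ₂ = (-0.9995)(0.6533) = -0.6530
x = cos φ₁ sin φ₂ − sin φ₁ cos φ₂ cos Δλ = (0.9998)(-0.7571) − (-0.0223)(0.6533)(0.0303) = -0.7565
θ = atan2(y, x) = -139.20°; adding 360° gives 220.8°.

220.8°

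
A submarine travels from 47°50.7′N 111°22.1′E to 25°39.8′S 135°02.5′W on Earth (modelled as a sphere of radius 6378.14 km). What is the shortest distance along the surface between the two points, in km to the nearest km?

13834 km

With latitudes φ₁ = 47.845°, φ₂ = -25.663° and longitude difference Δλ = 113.590°:
cos c = sin φ₁ sin φ₂ + cos φ₁ cos φ₂ cos Δλ = (0.7413)(-0.4331) + (0.6711)(0.9014)(-0.4002) = -0.56315,
so c = arccos(-0.56315) = 2.16898 rad.
Distance = R·c = 6378.14 × 2.1690 ≈ 13834 km.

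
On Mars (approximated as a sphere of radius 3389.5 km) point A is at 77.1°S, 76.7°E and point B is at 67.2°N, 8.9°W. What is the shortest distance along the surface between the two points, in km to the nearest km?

9058 km

Let φ₁ = -1.3456 rad, φ₂ = 1.1729 rad, and Δλ = -1.4940 rad.
cos c = sin φ₁ sin φ₂ + cos φ₁ cos φ₂ cos Δλ = (-0.9748)(0.9219) + (0.2233)(0.3875)(0.0767) = -0.89196,
so c = arccos(-0.89196) = 2.67246 rad.
Distance = R·c = 3389.5 × 2.6725 ≈ 9058 km.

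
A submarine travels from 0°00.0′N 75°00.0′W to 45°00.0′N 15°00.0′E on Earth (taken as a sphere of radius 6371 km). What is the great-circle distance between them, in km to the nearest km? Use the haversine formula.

In radians: φ₁ = 0.0000, φ₂ = 0.7854, Δλ = 90.000° = 1.5708 rad.
Haversine: a = sin²(Δφ/2) + cos φ₁ cos φ₂ sin²(Δλ/2) = 0.1464 + (1.0000)(0.7071)(0.5000) = 0.50000.
Central angle c = 2·arcsin(√a) = 1.57080 rad.
Distance = R·c = 6371 × 1.5708 ≈ 10008 km.

10008 km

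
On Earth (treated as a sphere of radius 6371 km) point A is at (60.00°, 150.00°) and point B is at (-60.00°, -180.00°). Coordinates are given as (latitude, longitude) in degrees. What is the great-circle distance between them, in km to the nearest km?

With latitudes φ₁ = 60.000°, φ₂ = -60.000° and longitude difference Δλ = 30.000°:
cos c = sin φ₁ sin φ₂ + cos φ₁ cos φ₂ cos Δλ = (0.8660)(-0.8660) + (0.5000)(0.5000)(0.8660) = -0.53349,
so c = arccos(-0.53349) = 2.13352 rad.
Distance = R·c = 6371 × 2.1335 ≈ 13593 km.

13593 km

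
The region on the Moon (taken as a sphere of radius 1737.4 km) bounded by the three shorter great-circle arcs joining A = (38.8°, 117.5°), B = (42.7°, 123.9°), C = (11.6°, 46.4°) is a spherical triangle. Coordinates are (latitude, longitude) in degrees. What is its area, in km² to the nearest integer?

141264 km²

Side lengths (central angles): a = 1.2743, b = 1.1883, c = 0.1085 rad; semiperimeter s = 1.2855.
By l'Huilier's theorem, tan(E/4) = √[tan(s/2) tan((s−a)/2) tan((s−b)/2) tan((s−c)/2)], giving spherical excess E = 0.0468 rad.
Area = E·R² = 0.0468 × (1737.4)² ≈ 141264 km².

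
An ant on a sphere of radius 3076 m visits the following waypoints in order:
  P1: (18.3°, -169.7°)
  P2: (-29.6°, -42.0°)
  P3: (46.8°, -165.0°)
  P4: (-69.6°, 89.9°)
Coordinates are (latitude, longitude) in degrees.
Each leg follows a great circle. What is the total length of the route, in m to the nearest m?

Leg P1→P2: central angle 2.2915 rad, distance 7048.7 m.
Leg P2→P3: central angle 2.3244 rad, distance 7149.7 m.
Leg P3→P4: central angle 2.4119 rad, distance 7419.1 m.
Total: 7048.7 + 7149.7 + 7419.1 ≈ 21618 m.

21618 m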